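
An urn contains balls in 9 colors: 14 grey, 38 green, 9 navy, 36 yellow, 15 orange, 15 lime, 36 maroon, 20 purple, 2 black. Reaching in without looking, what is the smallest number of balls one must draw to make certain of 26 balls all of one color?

151

In the worst case we take at most 25 of each color, but all 14 grey, all 9 navy, all 15 orange, all 15 lime, all 20 purple, and all 2 black (fewer than 25), giving 14 + 25 + 9 + 25 + 15 + 15 + 25 + 20 + 2 = 150.
One more ball then forces some color to 26, so 150 + 1 = 151.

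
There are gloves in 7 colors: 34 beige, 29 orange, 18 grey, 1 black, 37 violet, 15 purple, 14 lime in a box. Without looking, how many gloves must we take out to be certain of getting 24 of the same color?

In the worst case we take at most 23 of each color, but all 18 grey, all 1 black, all 15 purple, and all 14 lime (fewer than 23), giving 23 + 23 + 18 + 1 + 23 + 15 + 14 = 117.
One more glove then forces some color to 24, so 117 + 1 = 118.

118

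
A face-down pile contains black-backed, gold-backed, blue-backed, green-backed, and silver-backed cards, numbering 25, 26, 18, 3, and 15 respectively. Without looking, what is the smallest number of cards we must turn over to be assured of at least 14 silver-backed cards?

86

The worst case draws every non-silver-backed card first: 25 + 26 + 18 + 3 = 72.
The next 14 draws are then forced to be silver-backed, giving 72 + 14 = 86.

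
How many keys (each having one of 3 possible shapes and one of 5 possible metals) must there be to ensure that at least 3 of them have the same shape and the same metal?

There are 3 × 5 = 15 (shape, metal) combinations acting as pigeonholes.
With 15 × 2 = 30 keys we could place exactly 2 in each, with no (shape, metal) pair reaching 3.
One more forces some (shape, metal) pair to hold 3, so 30 + 1 = 31.

31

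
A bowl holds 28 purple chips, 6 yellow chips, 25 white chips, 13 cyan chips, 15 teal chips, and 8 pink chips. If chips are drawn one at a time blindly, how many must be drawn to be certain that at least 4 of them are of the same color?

Treat the 6 colors as pigeonholes.
The worst case takes 3 chips of each color without reaching 4 of any: 6 × 3 = 18.
The next chip must bring some color to 4, so 18 + 1 = 19.

19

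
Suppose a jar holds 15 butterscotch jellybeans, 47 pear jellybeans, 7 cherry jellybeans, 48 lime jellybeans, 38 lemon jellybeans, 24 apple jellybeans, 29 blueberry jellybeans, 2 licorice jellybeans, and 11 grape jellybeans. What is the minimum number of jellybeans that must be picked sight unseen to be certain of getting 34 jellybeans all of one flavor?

In the worst case we take at most 33 of each flavor, but all 15 butterscotch, all 7 cherry, all 24 apple, all 29 blueberry, all 2 licorice, and all 11 grape (fewer than 33), giving 15 + 33 + 7 + 33 + 33 + 24 + 29 + 2 + 11 = 187.
One more jellybean then forces some flavor to 34, so 187 + 1 = 188.

188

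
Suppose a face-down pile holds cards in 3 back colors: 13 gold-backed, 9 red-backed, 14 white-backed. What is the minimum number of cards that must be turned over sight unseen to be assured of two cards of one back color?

The worst case takes 1 card of each back color without reaching 2 of any: 3 × 1 = 3.
The next card must bring some back color to 2, so 3 + 1 = 4.

4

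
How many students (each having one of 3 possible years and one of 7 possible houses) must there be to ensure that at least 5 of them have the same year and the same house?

There are 3 × 7 = 21 (year, house) combinations acting as pigeonholes.
With 21 × 4 = 84 students we could place exactly 4 in each, with no (year, house) pair reaching 5.
One more forces some (year, house) pair to hold 5, so 84 + 1 = 85.

85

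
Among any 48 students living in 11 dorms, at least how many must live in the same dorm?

The 48 students fall into 11 dorms.
If each of the 11 dorms held at most 4, the total would be at most 11 × 4 = 44 < 48, a contradiction.
So at least one holds ⌈48/11⌉ = 5.

5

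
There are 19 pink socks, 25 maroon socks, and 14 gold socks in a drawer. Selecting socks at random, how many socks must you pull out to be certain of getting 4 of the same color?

10

Treat the 3 colors as pigeonholes.
The worst case takes 3 socks of each color without reaching 4 of any: 3 × 3 = 9.
The next sock must bring some color to 4, so 9 + 1 = 10.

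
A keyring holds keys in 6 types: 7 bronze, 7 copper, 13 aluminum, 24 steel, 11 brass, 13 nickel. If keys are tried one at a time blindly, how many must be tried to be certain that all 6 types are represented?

69

The hardest type to obtain is bronze: we could draw every other key first — 75 − 7 = 68 keys — without a single bronze one.
The next draw must be bronze, so 68 + 1 = 69.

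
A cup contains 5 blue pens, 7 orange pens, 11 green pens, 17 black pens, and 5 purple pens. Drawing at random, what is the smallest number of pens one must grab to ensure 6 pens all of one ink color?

The worst case takes 5 pens of each ink color without reaching 6 of any: 5 × 5 = 25.
The next pen must bring some ink color to 6, so 25 + 1 = 26.

26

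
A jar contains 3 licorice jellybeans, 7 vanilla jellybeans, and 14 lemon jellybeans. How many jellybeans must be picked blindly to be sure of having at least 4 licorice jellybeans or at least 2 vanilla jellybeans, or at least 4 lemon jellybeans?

8

The worst case stops just short of every target: 3 licorice, 1 vanilla, 3 lemon — 3 + 1 + 3 = 7 jellybeans.
One more jellybean must push some flavor to its target, so 7 + 1 = 8.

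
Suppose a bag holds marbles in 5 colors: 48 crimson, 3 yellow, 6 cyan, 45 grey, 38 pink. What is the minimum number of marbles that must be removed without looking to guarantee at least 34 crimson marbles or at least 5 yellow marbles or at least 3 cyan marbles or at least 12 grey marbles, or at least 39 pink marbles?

88

Each of the 5 colors has its own threshold; avoid all of them simultaneously.
The worst case stops just short of every target: 33 crimson, all 3 yellow, 2 cyan, 11 grey, 38 pink — 33 + 3 + 2 + 11 + 38 = 87 marbles.
One more marble must push some color to its target, so 87 + 1 = 88.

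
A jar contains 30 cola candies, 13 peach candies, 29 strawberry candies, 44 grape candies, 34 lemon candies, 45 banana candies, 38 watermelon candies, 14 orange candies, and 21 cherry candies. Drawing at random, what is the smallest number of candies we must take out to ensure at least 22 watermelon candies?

252

To avoid watermelon candies as long as possible, exhaust the other 8 flavors first.
The worst case draws every non-watermelon candy first: 30 + 13 + 29 + 44 + 34 + 45 + 14 + 21 = 230.
The next 22 draws are then forced to be watermelon, giving 230 + 22 = 252.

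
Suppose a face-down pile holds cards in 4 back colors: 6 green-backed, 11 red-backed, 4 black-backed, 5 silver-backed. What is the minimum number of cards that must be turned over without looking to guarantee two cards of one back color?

5

The worst case takes 1 card of each back color without reaching 2 of any: 4 × 1 = 4.
The next card must bring some back color to 2, so 4 + 1 = 5.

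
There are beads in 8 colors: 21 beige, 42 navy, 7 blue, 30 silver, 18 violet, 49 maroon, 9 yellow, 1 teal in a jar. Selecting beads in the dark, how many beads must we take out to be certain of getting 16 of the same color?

93

In the worst case we take at most 15 of each color, but all 7 blue, all 9 yellow, and all 1 teal (fewer than 15), giving 15 + 15 + 7 + 15 + 15 + 15 + 9 + 1 = 92.
One more bead then forces some color to 16, so 92 + 1 = 93.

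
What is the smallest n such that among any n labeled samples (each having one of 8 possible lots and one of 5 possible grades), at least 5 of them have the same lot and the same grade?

There are 8 × 5 = 40 (lot, grade) combinations acting as pigeonholes.
With 40 × 4 = 160 labeled samples we could place exactly 4 in each, with no (lot, grade) pair reaching 5.
One more forces some (lot, grade) pair to hold 5, so 160 + 1 = 161.

161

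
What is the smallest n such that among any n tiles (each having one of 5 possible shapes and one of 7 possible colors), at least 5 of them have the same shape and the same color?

There are 5 × 7 = 35 (shape, color) combinations acting as pigeonholes.
With 35 × 4 = 140 tiles we could place exactly 4 in each, with no (shape, color) pair reaching 5.
One more forces some (shape, color) pair to hold 5, so 140 + 1 = 141.

141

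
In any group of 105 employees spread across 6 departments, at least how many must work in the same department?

The 105 employees fall into 6 departments.
If each of the 6 departments held at most 17, the total would be at most 6 × 17 = 102 < 105, a contradiction.
So at least one holds ⌈105/6⌉ = 18.

18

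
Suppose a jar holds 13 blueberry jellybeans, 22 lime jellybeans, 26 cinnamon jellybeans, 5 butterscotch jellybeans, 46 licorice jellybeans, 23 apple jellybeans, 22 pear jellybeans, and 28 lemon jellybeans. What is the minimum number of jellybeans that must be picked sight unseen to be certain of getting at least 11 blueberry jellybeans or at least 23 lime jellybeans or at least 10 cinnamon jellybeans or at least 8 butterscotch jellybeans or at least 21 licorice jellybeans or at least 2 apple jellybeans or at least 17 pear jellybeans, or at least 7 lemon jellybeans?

90

Each of the 8 flavors has its own threshold; avoid all of them simultaneously.
The worst case stops just short of every target: 10 blueberry, 22 lime, 9 cinnamon, all 5 butterscotch, 20 licorice, 1 apple, 16 pear, 6 lemon — 10 + 22 + 9 + 5 + 20 + 1 + 16 + 6 = 89 jellybeans.
One more jellybean must push some flavor to its target, so 89 + 1 = 90.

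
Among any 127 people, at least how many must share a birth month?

The 127 people fall into 12 months of the year.
If each of the 12 months of the year held at most 10, the total would be at most 12 × 10 = 120 < 127, a contradiction.
So at least one holds ⌈127/12⌉ = 11.

11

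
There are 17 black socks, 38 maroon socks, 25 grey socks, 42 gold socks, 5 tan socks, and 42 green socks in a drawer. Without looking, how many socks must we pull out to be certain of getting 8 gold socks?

The worst case draws every non-gold sock first: 17 + 38 + 25 + 5 + 42 = 127.
The next 8 draws are then forced to be gold, giving 127 + 8 = 135.

135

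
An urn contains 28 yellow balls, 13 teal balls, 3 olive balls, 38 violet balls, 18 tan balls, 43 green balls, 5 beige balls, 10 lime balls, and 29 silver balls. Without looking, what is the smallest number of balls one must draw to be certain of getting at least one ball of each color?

The hardest color to obtain is olive: we could draw every other ball first — 187 − 3 = 184 balls — without a single olive one.
The next draw must be olive, so 184 + 1 = 185.

185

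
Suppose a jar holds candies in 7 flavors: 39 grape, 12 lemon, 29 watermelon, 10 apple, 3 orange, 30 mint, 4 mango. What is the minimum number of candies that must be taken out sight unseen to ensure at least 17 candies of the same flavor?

78

In the worst case we take at most 16 of each flavor, but all 12 lemon, all 10 apple, all 3 orange, and all 4 mango (fewer than 16), giving 16 + 12 + 16 + 10 + 3 + 16 + 4 = 77.
One more candy then forces some flavor to 17, so 77 + 1 = 78.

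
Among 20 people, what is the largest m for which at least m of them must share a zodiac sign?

2

If each of the 12 zodiac signs held at most 1, the total would be at most 12 × 1 = 12 < 20, a contradiction.
So at least one holds ⌈20/12⌉ = 2.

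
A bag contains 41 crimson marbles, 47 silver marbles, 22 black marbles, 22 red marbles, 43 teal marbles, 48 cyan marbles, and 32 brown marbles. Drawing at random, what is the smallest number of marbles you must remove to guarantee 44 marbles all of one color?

247

In the worst case we take at most 43 of each color, but all 41 crimson, all 22 black, all 22 red, and all 32 brown (fewer than 43), giving 41 + 43 + 22 + 22 + 43 + 43 + 32 = 246.
One more marble then forces some color to 44, so 246 + 1 = 247.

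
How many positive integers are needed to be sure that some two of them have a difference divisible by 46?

Two integers differ by a multiple of 46 exactly when they share a remainder mod 46.
There are 46 residue classes mod 46, so 46 integers can all lie in distinct classes.
One more integer must repeat a residue, giving a difference divisible by 46. So n = 46 + 1 = 47.

47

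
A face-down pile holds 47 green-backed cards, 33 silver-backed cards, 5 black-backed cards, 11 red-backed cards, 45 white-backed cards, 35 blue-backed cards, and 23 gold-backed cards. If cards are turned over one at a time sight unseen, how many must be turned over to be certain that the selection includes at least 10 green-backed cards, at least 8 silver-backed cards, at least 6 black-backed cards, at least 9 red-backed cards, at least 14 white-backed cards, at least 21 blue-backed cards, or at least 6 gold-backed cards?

68

The worst case stops just short of every target: 9 green-backed, 7 silver-backed, 5 black-backed, 8 red-backed, 13 white-backed, 20 blue-backed, 5 gold-backed — 9 + 7 + 5 + 8 + 13 + 20 + 5 = 67 cards.
One more card must push some back color to its target, so 67 + 1 = 68.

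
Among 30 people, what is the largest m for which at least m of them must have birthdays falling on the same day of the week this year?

There are 7 days of the week, which serve as the pigeonholes.
If each of the 7 days of the week held at most 4, the total would be at most 7 × 4 = 28 < 30, a contradiction.
So at least one holds ⌈30/7⌉ = 5.

5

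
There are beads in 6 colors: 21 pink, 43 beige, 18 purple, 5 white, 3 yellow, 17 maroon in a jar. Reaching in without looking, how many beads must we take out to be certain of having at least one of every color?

The hardest color to obtain is yellow: we could draw every other bead first — 107 − 3 = 104 beads — without a single yellow one.
The next draw must be yellow, so 104 + 1 = 105.

105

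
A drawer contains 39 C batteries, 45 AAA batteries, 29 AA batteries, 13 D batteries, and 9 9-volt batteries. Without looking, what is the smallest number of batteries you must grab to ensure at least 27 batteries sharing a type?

In the worst case we take at most 26 of each type, but all 13 D and all 9 9-volt (fewer than 26), giving 26 + 26 + 26 + 13 + 9 = 100.
One more battery then forces some type to 27, so 100 + 1 = 101.

101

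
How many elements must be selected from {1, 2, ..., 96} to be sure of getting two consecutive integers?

Partition {1, …, 96} into 48 pairs: {1,2}, {3,4}, …, {95,96}.
Choosing 48 integers — say the 48 even numbers 2, 4, …, 96 — takes one from each pair and avoids the property.
Choosing 49 forces two into the same pair by pigeonhole, and those are consecutive. So 49.

49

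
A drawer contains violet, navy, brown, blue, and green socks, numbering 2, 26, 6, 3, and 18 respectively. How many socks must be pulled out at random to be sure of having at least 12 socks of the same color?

34

In the worst case we take at most 11 of each color, but all 2 violet, all 6 brown, and all 3 blue (fewer than 11), giving 2 + 11 + 6 + 3 + 11 = 33.
One more sock then forces some color to 12, so 33 + 1 = 34.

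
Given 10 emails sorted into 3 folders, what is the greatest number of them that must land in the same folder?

The 10 emails fall into 3 folders.
If each of the 3 folders held at most 3, the total would be at most 3 × 3 = 9 < 10, a contradiction.
So at least one holds ⌈10/3⌉ = 4.

4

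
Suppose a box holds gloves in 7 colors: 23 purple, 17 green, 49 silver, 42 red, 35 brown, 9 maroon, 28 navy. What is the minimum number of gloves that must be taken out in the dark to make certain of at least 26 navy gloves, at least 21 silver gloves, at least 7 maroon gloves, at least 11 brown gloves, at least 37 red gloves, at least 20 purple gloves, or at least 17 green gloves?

133

The worst case stops just short of every target: 19 purple, 16 green, 20 silver, 36 red, 10 brown, 6 maroon, 25 navy — 19 + 16 + 20 + 36 + 10 + 6 + 25 = 132 gloves.
One more glove must push some color to its target, so 132 + 1 = 133.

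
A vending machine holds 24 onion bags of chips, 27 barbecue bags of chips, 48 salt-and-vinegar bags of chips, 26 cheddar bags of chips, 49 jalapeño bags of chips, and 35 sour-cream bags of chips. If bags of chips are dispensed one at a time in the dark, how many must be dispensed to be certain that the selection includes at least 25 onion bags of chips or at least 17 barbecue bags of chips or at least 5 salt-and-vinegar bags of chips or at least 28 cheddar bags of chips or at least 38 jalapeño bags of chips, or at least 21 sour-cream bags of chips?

The worst case stops just short of every target: 24 onion, 16 barbecue, 4 salt-and-vinegar, all 26 cheddar, 37 jalapeño, 20 sour-cream — 24 + 16 + 4 + 26 + 37 + 20 = 127 bags of chips.
One more bag of chips must push some flavor to its target, so 127 + 1 = 128.

128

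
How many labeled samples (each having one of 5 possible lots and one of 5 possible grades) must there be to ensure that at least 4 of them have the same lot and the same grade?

There are 5 × 5 = 25 (lot, grade) combinations acting as pigeonholes.
With 25 × 3 = 75 labeled samples we could place exactly 3 in each, with no (lot, grade) pair reaching 4.
One more forces some (lot, grade) pair to hold 4, so 75 + 1 = 76.

76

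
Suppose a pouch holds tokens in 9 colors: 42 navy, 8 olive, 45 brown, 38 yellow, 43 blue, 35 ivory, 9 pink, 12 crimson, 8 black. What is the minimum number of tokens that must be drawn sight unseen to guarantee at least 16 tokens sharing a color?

In the worst case we take at most 15 of each color, but all 8 olive, all 9 pink, all 12 crimson, and all 8 black (fewer than 15), giving 15 + 8 + 15 + 15 + 15 + 15 + 9 + 12 + 8 = 112.
One more token then forces some color to 16, so 112 + 1 = 113.

113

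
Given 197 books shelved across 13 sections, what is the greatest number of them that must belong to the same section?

The 197 books fall into 13 sections.
If each of the 13 sections held at most 15, the total would be at most 13 × 15 = 195 < 197, a contradiction.
So at least one holds ⌈197/13⌉ = 16.

16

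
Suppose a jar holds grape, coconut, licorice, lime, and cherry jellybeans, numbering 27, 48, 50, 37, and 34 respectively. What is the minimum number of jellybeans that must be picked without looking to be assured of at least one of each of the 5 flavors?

170

The hardest flavor to obtain is grape: we could draw every other jellybean first — 196 − 27 = 169 jellybeans — without a single grape one.
The next draw must be grape, so 169 + 1 = 170.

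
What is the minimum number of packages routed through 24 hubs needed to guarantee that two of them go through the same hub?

There are 24 hubs acting as pigeonholes.
With 24 packages we could place one in each, avoiding any repeat.
One more forces some class to hold 2, so 24 + 1 = 25.

25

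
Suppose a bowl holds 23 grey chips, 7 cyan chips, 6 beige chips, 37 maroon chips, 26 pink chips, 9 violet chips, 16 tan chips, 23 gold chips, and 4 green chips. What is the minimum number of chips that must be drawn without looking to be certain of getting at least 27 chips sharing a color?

Treat the 9 colors as pigeonholes.
In the worst case we take at most 26 of each color, but all 23 grey, all 7 cyan, all 6 beige, all 9 violet, all 16 tan, all 23 gold, and all 4 green (fewer than 26), giving 23 + 7 + 6 + 26 + 26 + 9 + 16 + 23 + 4 = 140.
One more chip then forces some color to 27, so 140 + 1 = 141.

141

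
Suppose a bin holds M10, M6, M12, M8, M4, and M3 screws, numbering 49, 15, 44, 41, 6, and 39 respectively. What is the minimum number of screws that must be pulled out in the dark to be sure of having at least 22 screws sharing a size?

106

In the worst case we take at most 21 of each size, but all 15 M6 and all 6 M4 (fewer than 21), giving 21 + 15 + 21 + 21 + 6 + 21 = 105.
One more screw then forces some size to 22, so 105 + 1 = 106.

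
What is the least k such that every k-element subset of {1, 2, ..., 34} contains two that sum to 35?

Partition {1, …, 34} into 17 pairs: {1,34}, {2,33}, …, {17,18}.
Choosing 17 integers — say the integers 1 through 17 — takes one from each pair and avoids the property.
Choosing 18 forces two into the same pair by pigeonhole, and those sum to 35. So 18.

18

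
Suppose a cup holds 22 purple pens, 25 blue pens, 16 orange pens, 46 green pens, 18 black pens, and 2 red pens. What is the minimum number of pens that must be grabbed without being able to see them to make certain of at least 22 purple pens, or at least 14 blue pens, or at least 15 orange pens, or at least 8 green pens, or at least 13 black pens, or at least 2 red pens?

The worst case stops just short of every target: 21 purple, 13 blue, 14 orange, 7 green, 12 black, 1 red — 21 + 13 + 14 + 7 + 12 + 1 = 68 pens.
One more pen must push some ink color to its target, so 68 + 1 = 69.

69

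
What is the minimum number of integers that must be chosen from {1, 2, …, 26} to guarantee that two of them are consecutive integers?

14

Partition {1, …, 26} into 13 pairs: {1,2}, {3,4}, …, {25,26}.
Choosing 13 integers — say the 13 even numbers 2, 4, …, 26 — takes one from each pair and avoids the property.
Choosing 14 forces two into the same pair by pigeonhole, and those are consecutive. So 14.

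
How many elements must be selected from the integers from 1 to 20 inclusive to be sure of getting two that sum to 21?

11

Partition {1, …, 20} into 10 pairs: {1,20}, {2,19}, …, {10,11}.
Choosing 10 integers — say the integers 1 through 10 — takes one from each pair and avoids the property.
Choosing 11 forces two into the same pair by pigeonhole, and those sum to 21. So 11.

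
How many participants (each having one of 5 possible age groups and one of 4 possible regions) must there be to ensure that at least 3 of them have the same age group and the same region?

There are 5 × 4 = 20 (age group, region) combinations acting as pigeonholes.
With 20 × 2 = 40 participants we could place exactly 2 in each, with no (age group, region) pair reaching 3.
One more forces some (age group, region) pair to hold 3, so 40 + 1 = 41.

41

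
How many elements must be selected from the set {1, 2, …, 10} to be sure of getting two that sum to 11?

Partition {1, …, 10} into 5 pairs: {1,10}, {2,9}, …, {5,6}.
Choosing 5 integers — say the integers 1 through 5 — takes one from each pair and avoids the property.
Choosing 6 forces two into the same pair by pigeonhole, and those sum to 11. So 6.

6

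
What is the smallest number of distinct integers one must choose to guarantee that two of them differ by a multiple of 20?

Use the pigeonhole principle on residue classes: two integers differ by a multiple of 20 exactly when they share a remainder mod 20.
There are 20 residue classes mod 20, so 20 integers can all lie in distinct classes.
One more integer must repeat a residue, giving a difference divisible by 20. So n = 20 + 1 = 21.

21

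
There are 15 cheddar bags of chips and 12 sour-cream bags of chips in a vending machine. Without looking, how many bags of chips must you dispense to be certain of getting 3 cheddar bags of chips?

The worst case draws every non-cheddar bag of chips first: 12.
The next 3 draws are then forced to be cheddar, giving 12 + 3 = 15.

15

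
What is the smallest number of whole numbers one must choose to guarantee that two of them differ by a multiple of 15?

Two integers differ by a multiple of 15 exactly when they share a remainder mod 15.
There are 15 residue classes mod 15, so 15 integers can all lie in distinct classes.
One more integer must repeat a residue, giving a difference divisible by 15. So n = 15 + 1 = 16.

16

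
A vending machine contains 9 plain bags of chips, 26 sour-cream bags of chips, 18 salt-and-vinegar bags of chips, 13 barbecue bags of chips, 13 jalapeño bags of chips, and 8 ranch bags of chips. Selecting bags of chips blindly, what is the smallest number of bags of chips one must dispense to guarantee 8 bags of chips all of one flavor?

43

Treat the 6 flavors as pigeonholes.
The worst case takes 7 bags of chips of each flavor without reaching 8 of any: 6 × 7 = 42.
The next bag of chips must bring some flavor to 8, so 42 + 1 = 43.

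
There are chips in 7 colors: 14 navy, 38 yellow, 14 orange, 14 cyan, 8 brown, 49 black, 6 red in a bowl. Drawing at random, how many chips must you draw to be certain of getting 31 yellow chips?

136

The worst case draws every non-yellow chip first: 14 + 14 + 14 + 8 + 49 + 6 = 105.
The next 31 draws are then forced to be yellow, giving 105 + 31 = 136.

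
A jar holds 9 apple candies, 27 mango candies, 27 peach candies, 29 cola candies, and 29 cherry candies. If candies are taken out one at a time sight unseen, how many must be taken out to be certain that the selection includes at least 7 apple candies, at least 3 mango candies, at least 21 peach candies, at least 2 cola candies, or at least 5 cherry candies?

34

Each of the 5 flavors has its own threshold; avoid all of them simultaneously.
The worst case stops just short of every target: 6 apple, 2 mango, 20 peach, 1 cola, 4 cherry — 6 + 2 + 20 + 1 + 4 = 33 candies.
One more candy must push some flavor to its target, so 33 + 1 = 34.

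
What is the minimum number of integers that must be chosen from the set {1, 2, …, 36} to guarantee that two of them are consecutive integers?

Partition {1, …, 36} into 18 pairs: {1,2}, {3,4}, …, {35,36}.
Choosing 18 integers — say the 18 even numbers 2, 4, …, 36 — takes one from each pair and avoids the property.
Choosing 19 forces two into the same pair by pigeonhole, and those are consecutive. So 19.

19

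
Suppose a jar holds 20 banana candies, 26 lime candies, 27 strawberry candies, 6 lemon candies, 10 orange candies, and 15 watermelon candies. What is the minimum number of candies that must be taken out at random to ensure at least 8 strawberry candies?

85

The worst case draws every non-strawberry candy first: 20 + 26 + 6 + 10 + 15 = 77.
The next 8 draws are then forced to be strawberry, giving 77 + 8 = 85.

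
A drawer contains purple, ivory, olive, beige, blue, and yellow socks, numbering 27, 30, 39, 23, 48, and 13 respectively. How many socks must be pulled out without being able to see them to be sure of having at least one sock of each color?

168

The hardest color to obtain is yellow: we could draw every other sock first — 180 − 13 = 167 socks — without a single yellow one.
The next draw must be yellow, so 167 + 1 = 168.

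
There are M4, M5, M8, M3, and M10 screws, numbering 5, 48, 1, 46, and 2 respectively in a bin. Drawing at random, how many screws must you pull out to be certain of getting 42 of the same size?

In the worst case we take at most 41 of each size, but all 5 M4, all 1 M8, and all 2 M10 (fewer than 41), giving 5 + 41 + 1 + 41 + 2 = 90.
One more screw then forces some size to 42, so 90 + 1 = 91.

91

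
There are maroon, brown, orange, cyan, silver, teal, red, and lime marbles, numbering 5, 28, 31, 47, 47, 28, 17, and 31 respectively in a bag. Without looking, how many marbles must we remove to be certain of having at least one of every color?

The hardest color to obtain is maroon: we could draw every other marble first — 234 − 5 = 229 marbles — without a single maroon one.
The next draw must be maroon, so 229 + 1 = 230.

230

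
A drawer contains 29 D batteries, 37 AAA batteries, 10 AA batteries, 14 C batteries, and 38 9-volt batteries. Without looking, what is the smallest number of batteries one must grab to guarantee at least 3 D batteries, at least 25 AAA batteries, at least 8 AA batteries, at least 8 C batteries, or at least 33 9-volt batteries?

Each of the 5 types has its own threshold; avoid all of them simultaneously.
The worst case stops just short of every target: 2 D, 24 AAA, 7 AA, 7 C, 32 9-volt — 2 + 24 + 7 + 7 + 32 = 72 batteries.
One more battery must push some type to its target, so 72 + 1 = 73.

73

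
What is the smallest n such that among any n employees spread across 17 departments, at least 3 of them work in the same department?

There are 17 departments acting as pigeonholes.
With 17 × 2 = 34 employees we could place exactly 2 in each, with no class reaching 3.
One more forces some class to hold 3, so 34 + 1 = 35.

35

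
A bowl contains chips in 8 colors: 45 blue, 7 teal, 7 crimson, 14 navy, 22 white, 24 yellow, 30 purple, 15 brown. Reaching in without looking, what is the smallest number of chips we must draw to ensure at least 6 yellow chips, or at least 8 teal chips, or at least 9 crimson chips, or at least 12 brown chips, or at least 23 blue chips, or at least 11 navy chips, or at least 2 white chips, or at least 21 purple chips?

The worst case stops just short of every target: 22 blue, 7 teal, all 7 crimson, 10 navy, 1 white, 5 yellow, 20 purple, 11 brown — 22 + 7 + 7 + 10 + 1 + 5 + 20 + 11 = 83 chips.
One more chip must push some color to its target, so 83 + 1 = 84.

84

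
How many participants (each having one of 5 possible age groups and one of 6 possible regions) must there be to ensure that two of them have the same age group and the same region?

There are 5 × 6 = 30 (age group, region) combinations acting as pigeonholes.
With 30 participants we could place one in each, avoiding any repeat.
One more forces some (age group, region) pair to hold 2, so 30 + 1 = 31.

31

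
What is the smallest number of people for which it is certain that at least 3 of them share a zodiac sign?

25

There are 12 zodiac signs acting as pigeonholes.
With 12 × 2 = 24 people we could place exactly 2 in each, with no class reaching 3.
One more forces some class to hold 3, so 24 + 1 = 25.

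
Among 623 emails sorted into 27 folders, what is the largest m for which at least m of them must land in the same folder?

If each of the 27 folders held at most 23, the total would be at most 27 × 23 = 621 < 623, a contradiction.
So at least one holds ⌈623/27⌉ = 24.

24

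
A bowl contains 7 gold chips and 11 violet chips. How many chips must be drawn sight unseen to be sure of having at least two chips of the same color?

Treat the 2 colors as pigeonholes.
The worst case takes 1 chip of each color without reaching 2 of any: 2 × 1 = 2.
The next chip must bring some color to 2, so 2 + 1 = 3.

3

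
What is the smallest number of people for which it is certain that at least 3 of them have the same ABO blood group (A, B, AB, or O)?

There are 4 ABO blood groups acting as pigeonholes.
With 4 × 2 = 8 people we could place exactly 2 in each, with no class reaching 3.
One more forces some class to hold 3, so 8 + 1 = 9.

9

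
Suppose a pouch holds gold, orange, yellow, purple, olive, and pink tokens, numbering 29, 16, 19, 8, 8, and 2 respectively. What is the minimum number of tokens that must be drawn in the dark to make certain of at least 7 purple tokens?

To avoid purple tokens as long as possible, exhaust the other 5 colors first.
The worst case draws every non-purple token first: 29 + 16 + 19 + 8 + 2 = 74.
The next 7 draws are then forced to be purple, giving 74 + 7 = 81.

81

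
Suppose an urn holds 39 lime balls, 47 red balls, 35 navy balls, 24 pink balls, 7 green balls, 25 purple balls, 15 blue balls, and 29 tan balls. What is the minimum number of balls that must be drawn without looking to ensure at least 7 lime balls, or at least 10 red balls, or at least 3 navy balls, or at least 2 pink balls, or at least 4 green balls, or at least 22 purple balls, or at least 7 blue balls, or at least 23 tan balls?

The worst case stops just short of every target: 6 lime, 9 red, 2 navy, 1 pink, 3 green, 21 purple, 6 blue, 22 tan — 6 + 9 + 2 + 1 + 3 + 21 + 6 + 22 = 70 balls.
One more ball must push some color to its target, so 70 + 1 = 71.

71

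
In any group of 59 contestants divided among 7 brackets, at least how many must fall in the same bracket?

9

The 59 contestants fall into 7 brackets.
If each of the 7 brackets held at most 8, the total would be at most 7 × 8 = 56 < 59, a contradiction.
So at least one holds ⌈59/7⌉ = 9.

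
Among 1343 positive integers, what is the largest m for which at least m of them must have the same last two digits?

14

There are 100 possible two-digit endings, which serve as the pigeonholes.
If each of the 100 possible two-digit endings held at most 13, the total would be at most 100 × 13 = 1300 < 1343, a contradiction.
So at least one holds ⌈1343/100⌉ = 14.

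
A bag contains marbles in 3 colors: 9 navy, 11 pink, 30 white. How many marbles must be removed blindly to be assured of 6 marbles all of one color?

Treat the 3 colors as pigeonholes.
The worst case takes 5 marbles of each color without reaching 6 of any: 3 × 5 = 15.
The next marble must bring some color to 6, so 15 + 1 = 16.

16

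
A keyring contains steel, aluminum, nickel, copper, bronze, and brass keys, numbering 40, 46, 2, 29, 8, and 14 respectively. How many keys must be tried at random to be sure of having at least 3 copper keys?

113

The worst case draws every non-copper key first: 40 + 46 + 2 + 8 + 14 = 110.
The next 3 draws are then forced to be copper, giving 110 + 3 = 113.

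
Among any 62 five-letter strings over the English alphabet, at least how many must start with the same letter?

If each of the 26 possible first letters held at most 2, the total would be at most 26 × 2 = 52 < 62, a contradiction.
So at least one holds ⌈62/26⌉ = 3.

3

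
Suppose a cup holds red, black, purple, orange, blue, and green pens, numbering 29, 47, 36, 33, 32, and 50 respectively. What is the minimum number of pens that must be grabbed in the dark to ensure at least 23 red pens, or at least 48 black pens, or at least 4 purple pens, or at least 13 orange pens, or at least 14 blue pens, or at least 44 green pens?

Each of the 6 ink colors has its own threshold; avoid all of them simultaneously.
The worst case stops just short of every target: 22 red, 47 black, 3 purple, 12 orange, 13 blue, 43 green — 22 + 47 + 3 + 12 + 13 + 43 = 140 pens.
One more pen must push some ink color to its target, so 140 + 1 = 141.

141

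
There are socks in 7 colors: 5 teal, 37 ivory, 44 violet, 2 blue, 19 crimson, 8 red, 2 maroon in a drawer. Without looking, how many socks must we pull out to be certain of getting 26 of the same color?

87

In the worst case we take at most 25 of each color, but all 5 teal, all 2 blue, all 19 crimson, all 8 red, and all 2 maroon (fewer than 25), giving 5 + 25 + 25 + 2 + 19 + 8 + 2 = 86.
One more sock then forces some color to 26, so 86 + 1 = 87.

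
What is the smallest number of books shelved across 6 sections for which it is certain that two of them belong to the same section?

7

There are 6 sections acting as pigeonholes.
With 6 books we could place one in each, avoiding any repeat.
One more forces some class to hold 2, so 6 + 1 = 7.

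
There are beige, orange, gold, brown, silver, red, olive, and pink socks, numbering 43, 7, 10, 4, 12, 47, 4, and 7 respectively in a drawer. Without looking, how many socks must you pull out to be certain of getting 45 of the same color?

Treat the 8 colors as pigeonholes.
In the worst case we take at most 44 of each color, but all 43 beige, all 7 orange, all 10 gold, all 4 brown, all 12 silver, all 4 olive, and all 7 pink (fewer than 44), giving 43 + 7 + 10 + 4 + 12 + 44 + 4 + 7 = 131.
One more sock then forces some color to 45, so 131 + 1 = 132.

132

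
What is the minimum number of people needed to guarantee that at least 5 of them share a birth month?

There are 12 months of the year acting as pigeonholes.
With 12 × 4 = 48 people we could place exactly 4 in each, with no class reaching 5.
One more forces some class to hold 5, so 48 + 1 = 49.

49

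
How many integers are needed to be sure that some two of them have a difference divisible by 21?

Two integers differ by a multiple of 21 exactly when they share a remainder mod 21.
There are 21 residue classes mod 21, so 21 integers can all lie in distinct classes.
One more integer must repeat a residue, giving a difference divisible by 21. So n = 21 + 1 = 22.

22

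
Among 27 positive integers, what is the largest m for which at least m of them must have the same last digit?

The 27 positive integers fall into 10 possible last digits.
If each of the 10 possible last digits held at most 2, the total would be at most 10 × 2 = 20 < 27, a contradiction.
So at least one holds ⌈27/10⌉ = 3.

3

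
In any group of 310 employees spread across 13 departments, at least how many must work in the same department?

24

The 310 employees fall into 13 departments.
If each of the 13 departments held at most 23, the total would be at most 13 × 23 = 299 < 310, a contradiction.
So at least one holds ⌈310/13⌉ = 24.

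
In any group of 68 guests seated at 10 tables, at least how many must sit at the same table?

The 68 guests fall into 10 tables.
If each of the 10 tables held at most 6, the total would be at most 10 × 6 = 60 < 68, a contradiction.
So at least one holds ⌈68/10⌉ = 7.

7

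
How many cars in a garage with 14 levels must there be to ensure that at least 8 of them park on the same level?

There are 14 levels acting as pigeonholes.
With 14 × 7 = 98 cars we could place exactly 7 in each, with no class reaching 8.
One more forces some class to hold 8, so 98 + 1 = 99.

99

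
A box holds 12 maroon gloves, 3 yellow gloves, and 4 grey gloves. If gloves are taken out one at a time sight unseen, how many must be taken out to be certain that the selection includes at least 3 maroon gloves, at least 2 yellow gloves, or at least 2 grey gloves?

Each of the 3 colors has its own threshold; avoid all of them simultaneously.
The worst case stops just short of every target: 2 maroon, 1 yellow, 1 grey — 2 + 1 + 1 = 4 gloves.
One more glove must push some color to its target, so 4 + 1 = 5.

5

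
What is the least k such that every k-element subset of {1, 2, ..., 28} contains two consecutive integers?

15

Partition {1, …, 28} into 14 pairs: {1,2}, {3,4}, …, {27,28}.
Choosing 14 integers — say the 14 even numbers 2, 4, …, 28 — takes one from each pair and avoids the property.
Choosing 15 forces two into the same pair by pigeonhole, and those are consecutive. So 15.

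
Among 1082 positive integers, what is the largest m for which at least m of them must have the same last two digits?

11

If each of the 100 possible two-digit endings held at most 10, the total would be at most 100 × 10 = 1000 < 1082, a contradiction.
So at least one holds ⌈1082/100⌉ = 11.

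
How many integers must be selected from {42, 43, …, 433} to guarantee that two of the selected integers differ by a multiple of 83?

84

Use the pigeonhole principle on residue classes: group the integers by remainder mod 83; there are 83 residue classes, each nonempty in this range.
Choosing one from each class (83 integers) avoids any shared remainder.
One more choice must repeat a class, so two differ by a multiple of 83. Hence 83 + 1 = 84.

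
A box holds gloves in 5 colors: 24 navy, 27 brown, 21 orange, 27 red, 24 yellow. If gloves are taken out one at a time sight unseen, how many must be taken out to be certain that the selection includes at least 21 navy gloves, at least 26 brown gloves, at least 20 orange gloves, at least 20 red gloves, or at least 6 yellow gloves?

The worst case stops just short of every target: 20 navy, 25 brown, 19 orange, 19 red, 5 yellow — 20 + 25 + 19 + 19 + 5 = 88 gloves.
One more glove must push some color to its target, so 88 + 1 = 89.

89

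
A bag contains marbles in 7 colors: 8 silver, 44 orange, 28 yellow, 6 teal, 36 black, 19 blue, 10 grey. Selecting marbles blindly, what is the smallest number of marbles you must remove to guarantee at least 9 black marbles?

The worst case draws every non-black marble first: 8 + 44 + 28 + 6 + 19 + 10 = 115.
The next 9 draws are then forced to be black, giving 115 + 9 = 124.

124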